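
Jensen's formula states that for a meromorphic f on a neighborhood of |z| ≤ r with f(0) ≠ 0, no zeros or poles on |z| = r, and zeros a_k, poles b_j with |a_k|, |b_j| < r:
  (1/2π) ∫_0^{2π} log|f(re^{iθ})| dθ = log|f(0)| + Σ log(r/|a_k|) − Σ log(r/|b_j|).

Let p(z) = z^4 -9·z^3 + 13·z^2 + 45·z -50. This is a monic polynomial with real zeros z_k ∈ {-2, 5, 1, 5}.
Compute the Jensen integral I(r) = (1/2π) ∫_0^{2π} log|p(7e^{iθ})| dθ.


Zeros: -2, 1, 5, 5; r = 7.
Inside |z| < r: -2, 1, 5, 5. Outside (|z| ≥ r): ∅.
p(0) = -50, so log|p(0)| = log(50) = 3.9120.
Apply Jensen: I(r) = log|p(0)| + Σ_k log(r/|z_k|), summed over zeros inside |z| < r.
  log(r/|z_k|) for z_k = -2: log(7/2) = 1.2528
  log(r/|z_k|) for z_k = 5: log(7/5) = 0.3365
  log(r/|z_k|) for z_k = 1: log(7/1) = 1.9459
  log(r/|z_k|) for z_k = 5: log(7/5) = 0.3365
Sum over inside zeros: 3.8716.
I(r) = log|p(0)| + (inside sum) = 3.9120 + 3.8716 = 7.7836.
Closed form (all zeros inside, monic): I(r) = n·log(r) = 4·log(7) = 7.7836. ✓

I(r) ≈ 7.7836.


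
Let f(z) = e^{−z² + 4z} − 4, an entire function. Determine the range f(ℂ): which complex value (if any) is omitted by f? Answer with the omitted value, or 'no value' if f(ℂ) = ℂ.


Little Picard bounds the complement of f(ℂ) to at most one point.
The exponent g(z) = −z² + 4z is a nonconstant polynomial, hence surjective onto ℂ. So e^{g(z)} takes every value in {e^w : w ∈ ℂ} = ℂ ∖ {0}. Adding -4 shifts the range to ℂ ∖ {-4}. f omits exactly -4.

Omitted value: -4.


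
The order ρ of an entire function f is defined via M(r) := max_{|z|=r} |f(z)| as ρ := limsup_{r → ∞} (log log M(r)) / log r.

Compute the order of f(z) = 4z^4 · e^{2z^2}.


M(r) = max_{|z|=r} |4|·|z|^4·|e^{2z^2}| = 4·r^4 · e^{2r^2} (the factors attain their maxima compatibly on |z|=r). Then log M(r) = log 4 + 4·log r + 2r^2, dominated by the last term, so log log M(r) ~ 2·log r. The polynomial factor 4z^4 contributes only a log r term and does not affect the order. ρ = 2.
Therefore ρ = 2.

Order ρ = 2.


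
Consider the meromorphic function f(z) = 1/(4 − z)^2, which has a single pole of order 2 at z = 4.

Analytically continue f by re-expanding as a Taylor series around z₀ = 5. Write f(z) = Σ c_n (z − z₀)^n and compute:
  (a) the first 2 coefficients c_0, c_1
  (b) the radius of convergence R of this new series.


Let w = z − z₀, so z = z₀ + w.
Then 4 − z = 4 − (z₀ + w) = (4 − z₀) − w = -1 − w.
f(z) = 1/(-1 − w)^2 = (1/(-1)^2) · (1 − w/(-1))^{−2}.
By the binomial series (1−u)^{−2} = Σ_{n≥0} C(n+1, 1) u^n for |u|<1, with u = w/(-1):
  c_n = C(n+1, 1) / (-1)^(n+2).
  c_0 = 1/(-1)^2 = 1.
  c_1 = 2/(-1)^3 = -2.
The series is valid for |w/d| < 1, i.e. |z − z₀| < |d|.
Radius of convergence: R = |4 − z₀| = |-1| = 1 (distance from z₀ to the singularity z = 4).

c_0 = 1, c_1 = -2; R = 1.


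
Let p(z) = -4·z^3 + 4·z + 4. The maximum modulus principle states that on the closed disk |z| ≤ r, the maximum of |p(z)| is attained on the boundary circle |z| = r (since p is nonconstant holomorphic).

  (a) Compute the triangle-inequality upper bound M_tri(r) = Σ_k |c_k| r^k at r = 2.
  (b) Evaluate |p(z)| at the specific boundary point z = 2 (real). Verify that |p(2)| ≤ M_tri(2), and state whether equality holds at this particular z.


Coefficients: c_0 = 4, c_1 = 4, c_2 = 0, c_3 = -4. Radius r = 2.
Part (a). Triangle bound: M_tri(r) = Σ_k |c_k| r^k
  = |4|·2^0 + |4|·2^1 + |0|·2^2 + |-4|·2^3
  = 4 + 8 + 0 + 32 = 44.
This bounds M(r) := max_{|z|=r} |p(z)| from above; equality holds iff all terms c_k z^k can be made to align in phase at a single z on |z|=r.
Part (b). At z = 2 (real, on the circle |z| = r):
  p(2) = (4)·2^0 + (4)·2^1 + (0)·2^2 + (-4)·2^3 = -20.
  |p(2)| = 20.
Check: |p(2)| = 20 ≤ 44 = M_tri(2). ✓ Equality does not hold at z = 2 (the coefficients have mixed signs, so the terms do not all align in phase there).

M_tri(2) = 44; |p(2)| = 20; equality at z=2: no.


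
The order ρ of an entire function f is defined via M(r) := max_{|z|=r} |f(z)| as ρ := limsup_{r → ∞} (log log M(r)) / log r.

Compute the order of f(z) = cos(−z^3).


Write cos(w) = (e^{iw} ± e^{−iw})/(2 or 2i), so |cos(w)| ≤ e^{|w|}. With w = −z^3, |w| ≤ 1r^3 + 0 on |z|=r, giving M(r) ≤ e^{1r^3 + 0} and ρ ≤ 3. For the lower bound, choose z on |z|=r with -1z^3 purely imaginary of modulus 1r^3; then |cos(−z^3)| grows like e^{1r^3}/2, so ρ ≥ 3. Hence ρ = 3.
Therefore ρ = 3.

Order ρ = 3.


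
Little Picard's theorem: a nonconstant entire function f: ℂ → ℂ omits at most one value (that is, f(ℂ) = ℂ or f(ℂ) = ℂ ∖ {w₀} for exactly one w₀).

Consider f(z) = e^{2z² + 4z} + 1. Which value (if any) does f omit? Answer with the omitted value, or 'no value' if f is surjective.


Little Picard bounds the complement of f(ℂ) to at most one point.
The exponent g(z) = 2z² + 4z is a nonconstant polynomial, hence surjective onto ℂ. So e^{g(z)} takes every value in {e^w : w ∈ ℂ} = ℂ ∖ {0}. Adding 1 shifts the range to ℂ ∖ {1}. f omits exactly 1.

Omitted value: 1.


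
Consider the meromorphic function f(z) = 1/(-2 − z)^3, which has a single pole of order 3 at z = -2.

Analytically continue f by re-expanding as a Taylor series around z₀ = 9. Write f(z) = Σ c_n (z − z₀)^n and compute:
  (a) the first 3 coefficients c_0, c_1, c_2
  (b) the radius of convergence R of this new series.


Let w = z − z₀, so z = z₀ + w.
Then -2 − z = -2 − (z₀ + w) = (-2 − z₀) − w = -11 − w.
f(z) = 1/(-11 − w)^3 = (1/(-11)^3) · (1 − w/(-11))^{−3}.
By the binomial series (1−u)^{−3} = Σ_{n≥0} C(n+2, 2) u^n for |u|<1, with u = w/(-11):
  c_n = C(n+2, 2) / (-11)^(n+3).
  c_0 = 1/(-11)^3 = -1/1331.
  c_1 = 3/(-11)^4 = 3/14641.
  c_2 = 6/(-11)^5 = -6/161051.
The series is valid for |w/d| < 1, i.e. |z − z₀| < |d|.
Radius of convergence: R = |-2 − z₀| = |-11| = 11 (distance from z₀ to the singularity z = -2).

c_0 = -1/1331, c_1 = 3/14641, c_2 = -6/161051; R = 11.


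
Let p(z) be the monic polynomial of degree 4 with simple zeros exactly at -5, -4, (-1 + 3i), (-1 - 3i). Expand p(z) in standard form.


The polynomial is p(z) = ∏_{α ∈ S} (z − α), where S = {-5, -4, (-1 + 3i), (-1 - 3i)}.
Expanding the product yields: p(z) = z^4 + 11·z^3 + 48·z^2 + 130·z + 200.
Note conjugate pairs combine to real quadratics: (z − (-1+3i))(z − (-1−3i)) = z² + 2z + 10.
The resulting polynomial has degree 4 and real coefficients as required.

p(z) = z^4 + 11·z^3 + 48·z^2 + 130·z + 200.


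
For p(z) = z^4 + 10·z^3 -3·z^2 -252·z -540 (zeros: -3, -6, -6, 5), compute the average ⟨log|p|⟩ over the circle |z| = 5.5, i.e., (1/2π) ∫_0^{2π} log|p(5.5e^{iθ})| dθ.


Zeros: -6, -6, -3, 5; r = 5.5.
Inside |z| < r: -3, 5. Outside (|z| ≥ r): -6, -6.
p(0) = -540, so log|p(0)| = log(540) = 6.2916.
Apply Jensen: I(r) = log|p(0)| + Σ_k log(r/|z_k|), summed over zeros inside |z| < r.
  log(r/|z_k|) for z_k = -3: log(5.5/3) = 0.6061
  log(r/|z_k|) for z_k = 5: log(5.5/5) = 0.0953
  Outside zeros (-6, -6) contribute nothing to the Jensen sum.
Sum over inside zeros: 0.7014.
I(r) = log|p(0)| + (inside sum) = 6.2916 + 0.7014 = 6.9930.
Note: since some zeros are outside |z| ≤ r, the simplified n·log(r) form does NOT apply — only the inside zeros contribute.

I(r) ≈ 6.9930.


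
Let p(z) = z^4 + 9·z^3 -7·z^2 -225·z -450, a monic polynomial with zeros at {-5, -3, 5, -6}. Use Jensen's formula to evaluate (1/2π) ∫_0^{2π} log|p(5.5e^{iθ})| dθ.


Zeros: -6, -5, -3, 5; r = 5.5.
Inside |z| < r: -5, -3, 5. Outside (|z| ≥ r): -6.
p(0) = -450, so log|p(0)| = log(450) = 6.1092.
Apply Jensen: I(r) = log|p(0)| + Σ_k log(r/|z_k|), summed over zeros inside |z| < r.
  log(r/|z_k|) for z_k = -5: log(5.5/5) = 0.0953
  log(r/|z_k|) for z_k = -3: log(5.5/3) = 0.6061
  log(r/|z_k|) for z_k = 5: log(5.5/5) = 0.0953
  Outside zeros (-6) contribute nothing to the Jensen sum.
Sum over inside zeros: 0.7968.
I(r) = log|p(0)| + (inside sum) = 6.1092 + 0.7968 = 6.9060.
Note: since some zeros are outside |z| ≤ r, the simplified n·log(r) form does NOT apply — only the inside zeros contribute.

I(r) ≈ 6.9060.


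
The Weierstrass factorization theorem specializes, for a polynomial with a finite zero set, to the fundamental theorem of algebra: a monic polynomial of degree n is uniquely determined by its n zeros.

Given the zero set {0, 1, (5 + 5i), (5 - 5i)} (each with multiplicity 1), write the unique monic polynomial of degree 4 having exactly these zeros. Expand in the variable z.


The polynomial is p(z) = ∏_{α ∈ S} (z − α), where S = {0, 1, (5 + 5i), (5 - 5i)}.
Expanding the product yields: p(z) = z^4 -11·z^3 + 60·z^2 -50·z.
Note conjugate pairs combine to real quadratics: (z − (5+5i))(z − (5−5i)) = z² − 10z + 50.
The resulting polynomial has degree 4 and real coefficients as required.

p(z) = z^4 -11·z^3 + 60·z^2 -50·z.


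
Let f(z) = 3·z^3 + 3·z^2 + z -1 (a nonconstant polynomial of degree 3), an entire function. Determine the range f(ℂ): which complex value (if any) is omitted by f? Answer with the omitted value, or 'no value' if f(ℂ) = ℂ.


Little Picard bounds the complement of f(ℂ) to at most one point.
For every w ∈ ℂ, the equation p(z) − w = 0 is a nonconstant polynomial in z and hence has at least one root by the fundamental theorem of algebra. So p is surjective onto ℂ, omitting no value.

Omitted value: no value.


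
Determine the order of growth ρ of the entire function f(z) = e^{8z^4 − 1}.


|e^{8z^4 − 1}| = e^{Re(8·z^4) + -1} ≤ e^{8|z|^4 + -1} = e^{8r^4 + -1} on |z| = r, so ρ ≤ 4. Choosing z on |z|=r so that 8·z^4 is real positive (always possible by picking arg z appropriately) gives |f(z)| = e^{8r^4 + -1}, matching the bound. The additive constant -1 does not affect log log M(r) ~ 4·log r. Hence ρ = 4.
Therefore ρ = 4.

Order ρ = 4.


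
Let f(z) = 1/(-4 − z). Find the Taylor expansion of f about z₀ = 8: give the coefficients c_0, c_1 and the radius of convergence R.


Let w = z − z₀, so z = z₀ + w.
Then -4 − z = -4 − (z₀ + w) = (-4 − z₀) − w = -12 − w.
f(z) = 1/(-12 − w) = (1/(-12)) · 1/(1 − w/(-12)) = Σ_{n≥0} w^n / (-12)^(n+1).
So c_n = 1/(-12)^(n+1):
  c_0 = 1/(-12)^1 = -1/12.
  c_1 = 1/(-12)^2 = 1/144.
The series is valid for |w/d| < 1, i.e. |z − z₀| < |d|.
Radius of convergence: R = |-4 − z₀| = |-12| = 12 (distance from z₀ to the singularity z = -4).

c_0 = -1/12, c_1 = 1/144; R = 12.


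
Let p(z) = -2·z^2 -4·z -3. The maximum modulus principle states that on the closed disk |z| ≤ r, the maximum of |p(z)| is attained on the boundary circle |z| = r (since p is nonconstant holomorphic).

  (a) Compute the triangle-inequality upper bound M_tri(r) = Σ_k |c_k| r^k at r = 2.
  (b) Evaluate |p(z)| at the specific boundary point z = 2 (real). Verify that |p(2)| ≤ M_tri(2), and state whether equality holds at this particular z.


Coefficients: c_0 = -3, c_1 = -4, c_2 = -2. Radius r = 2.
Part (a). Triangle bound: M_tri(r) = Σ_k |c_k| r^k
  = |-3|·2^0 + |-4|·2^1 + |-2|·2^2
  = 3 + 8 + 8 = 19.
This bounds M(r) := max_{|z|=r} |p(z)| from above; equality holds iff all terms c_k z^k can be made to align in phase at a single z on |z|=r.
Part (b). At z = 2 (real, on the circle |z| = r):
  p(2) = (-3)·2^0 + (-4)·2^1 + (-2)·2^2 = -19.
  |p(2)| = 19.
Since all nonzero coefficients share the same sign, |p(2)| = 19 = M_tri(2); the triangle bound is attained at z = 2, so in fact M(r) = 19.

M_tri(2) = 19; |p(2)| = 19; equality at z=2: yes.


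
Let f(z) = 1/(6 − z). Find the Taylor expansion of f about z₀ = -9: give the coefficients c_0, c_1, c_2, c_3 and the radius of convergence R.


Let w = z − z₀, so z = z₀ + w.
Then 6 − z = 6 − (z₀ + w) = (6 − z₀) − w = 15 − w.
f(z) = 1/(15 − w) = (1/(15)) · 1/(1 − w/(15)) = Σ_{n≥0} w^n / (15)^(n+1).
So c_n = 1/(15)^(n+1):
  c_0 = 1/(15)^1 = 1/15.
  c_1 = 1/(15)^2 = 1/225.
  c_2 = 1/(15)^3 = 1/3375.
  c_3 = 1/(15)^4 = 1/50625.
The series is valid for |w/d| < 1, i.e. |z − z₀| < |d|.
Radius of convergence: R = |6 − z₀| = |15| = 15 (distance from z₀ to the singularity z = 6).

c_0 = 1/15, c_1 = 1/225, c_2 = 1/3375, c_3 = 1/50625; R = 15.


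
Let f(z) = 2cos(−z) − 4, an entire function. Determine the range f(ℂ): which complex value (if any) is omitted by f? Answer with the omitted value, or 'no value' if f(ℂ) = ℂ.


Little Picard bounds the complement of f(ℂ) to at most one point.
cos is entire and surjective onto ℂ: for every w ∈ ℂ, cos(ζ) = w has a solution ζ ∈ ℂ (e.g., via the complex inverse arccos). With ζ = −z this gives z = ζ/(-1). Then 2·cos(−z) takes every value in 2·ℂ = ℂ, and adding -4 is a bijection of ℂ. So f is surjective and omits no value. (Note: only on the real line is cos bounded by [−1, 1].)

Omitted value: no value.


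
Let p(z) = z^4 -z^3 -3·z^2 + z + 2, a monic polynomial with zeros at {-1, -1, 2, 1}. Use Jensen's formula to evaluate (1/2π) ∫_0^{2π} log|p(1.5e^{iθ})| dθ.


Zeros: -1, -1, 1, 2; r = 1.5.
Inside |z| < r: -1, -1, 1. Outside (|z| ≥ r): 2.
p(0) = 2, so log|p(0)| = log(2) = 0.6931.
Apply Jensen: I(r) = log|p(0)| + Σ_k log(r/|z_k|), summed over zeros inside |z| < r.
  log(r/|z_k|) for z_k = -1: log(1.5/1) = 0.4055
  log(r/|z_k|) for z_k = -1: log(1.5/1) = 0.4055
  log(r/|z_k|) for z_k = 1: log(1.5/1) = 0.4055
  Outside zeros (2) contribute nothing to the Jensen sum.
Sum over inside zeros: 1.2164.
I(r) = log|p(0)| + (inside sum) = 0.6931 + 1.2164 = 1.9095.
Note: since some zeros are outside |z| ≤ r, the simplified n·log(r) form does NOT apply — only the inside zeros contribute.

I(r) ≈ 1.9095.


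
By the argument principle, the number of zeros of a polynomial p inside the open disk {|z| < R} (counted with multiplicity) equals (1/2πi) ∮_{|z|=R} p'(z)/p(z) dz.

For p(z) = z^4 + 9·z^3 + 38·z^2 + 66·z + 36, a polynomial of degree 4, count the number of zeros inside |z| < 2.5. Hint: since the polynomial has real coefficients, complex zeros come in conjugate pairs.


The zeros of p are: -1, (-3 + 3i), (-3 - 3i), -2.
Their magnitudes are: 1, 4.243, 4.243, 2.
Zeros with |z| < R = 2.5: -1, -2.
Count = 2.
By the argument principle, (1/2πi) ∮_{|z|=R} p'(z)/p(z) dz equals exactly this count.

Number of zeros inside |z| < 2.5: 2.


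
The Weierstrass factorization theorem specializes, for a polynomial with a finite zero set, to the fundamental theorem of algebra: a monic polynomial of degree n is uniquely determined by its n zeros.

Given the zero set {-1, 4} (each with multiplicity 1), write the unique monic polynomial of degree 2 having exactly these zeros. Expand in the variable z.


The polynomial is p(z) = ∏_{α ∈ S} (z − α), where S = {-1, 4}.
Expanding the product yields: p(z) = z^2 -3·z -4.
The resulting polynomial has degree 2 and real coefficients as required.

p(z) = z^2 -3·z -4.


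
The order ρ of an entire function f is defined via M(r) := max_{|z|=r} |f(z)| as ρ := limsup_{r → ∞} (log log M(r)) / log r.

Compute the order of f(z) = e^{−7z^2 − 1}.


|e^{−7z^2 − 1}| = e^{Re(-7·z^2) + -1} ≤ e^{7|z|^2 + -1} = e^{7r^2 + -1} on |z| = r, so ρ ≤ 2. Choosing z on |z|=r so that -7·z^2 is real positive (always possible by picking arg z appropriately) gives |f(z)| = e^{7r^2 + -1}, matching the bound. The additive constant -1 does not affect log log M(r) ~ 2·log r. Hence ρ = 2.
Therefore ρ = 2.

Order ρ = 2.


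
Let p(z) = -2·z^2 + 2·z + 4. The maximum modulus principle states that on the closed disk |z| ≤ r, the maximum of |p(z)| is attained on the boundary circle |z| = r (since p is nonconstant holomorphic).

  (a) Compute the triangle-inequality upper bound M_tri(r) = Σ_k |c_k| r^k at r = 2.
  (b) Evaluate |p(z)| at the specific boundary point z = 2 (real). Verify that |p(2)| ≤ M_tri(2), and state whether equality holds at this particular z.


Coefficients: c_0 = 4, c_1 = 2, c_2 = -2. Radius r = 2.
Part (a). Triangle bound: M_tri(r) = Σ_k |c_k| r^k
  = |4|·2^0 + |2|·2^1 + |-2|·2^2
  = 4 + 4 + 8 = 16.
This bounds M(r) := max_{|z|=r} |p(z)| from above; equality holds iff all terms c_k z^k can be made to align in phase at a single z on |z|=r.
Part (b). At z = 2 (real, on the circle |z| = r):
  p(2) = (4)·2^0 + (2)·2^1 + (-2)·2^2 = 0.
  |p(2)| = 0.
Check: |p(2)| = 0 ≤ 16 = M_tri(2). ✓ Equality does not hold at z = 2 (the coefficients have mixed signs, so the terms do not all align in phase there).

M_tri(2) = 16; |p(2)| = 0; equality at z=2: no.


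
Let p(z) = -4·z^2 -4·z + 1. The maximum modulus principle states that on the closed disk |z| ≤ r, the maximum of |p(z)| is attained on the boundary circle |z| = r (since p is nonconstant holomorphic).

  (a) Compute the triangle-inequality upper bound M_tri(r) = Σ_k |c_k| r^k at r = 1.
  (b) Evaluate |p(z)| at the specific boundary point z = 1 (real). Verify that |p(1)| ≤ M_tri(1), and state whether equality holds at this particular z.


Coefficients: c_0 = 1, c_1 = -4, c_2 = -4. Radius r = 1.
Part (a). Triangle bound: M_tri(r) = Σ_k |c_k| r^k
  = |1|·1^0 + |-4|·1^1 + |-4|·1^2
  = 1 + 4 + 4 = 9.
This bounds M(r) := max_{|z|=r} |p(z)| from above; equality holds iff all terms c_k z^k can be made to align in phase at a single z on |z|=r.
Part (b). At z = 1 (real, on the circle |z| = r):
  p(1) = (1)·1^0 + (-4)·1^1 + (-4)·1^2 = -7.
  |p(1)| = 7.
Check: |p(1)| = 7 ≤ 9 = M_tri(1). ✓ Equality does not hold at z = 1 (the coefficients have mixed signs, so the terms do not all align in phase there).

M_tri(1) = 9; |p(1)| = 7; equality at z=1: no.


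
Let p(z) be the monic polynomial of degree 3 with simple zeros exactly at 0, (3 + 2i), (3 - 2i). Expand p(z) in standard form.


The polynomial is p(z) = ∏_{α ∈ S} (z − α), where S = {0, (3 + 2i), (3 - 2i)}.
Expanding the product yields: p(z) = z^3 -6·z^2 + 13·z.
Note conjugate pairs combine to real quadratics: (z − (3+2i))(z − (3−2i)) = z² − 6z + 13.
The resulting polynomial has degree 3 and real coefficients as required.

p(z) = z^3 -6·z^2 + 13·z.


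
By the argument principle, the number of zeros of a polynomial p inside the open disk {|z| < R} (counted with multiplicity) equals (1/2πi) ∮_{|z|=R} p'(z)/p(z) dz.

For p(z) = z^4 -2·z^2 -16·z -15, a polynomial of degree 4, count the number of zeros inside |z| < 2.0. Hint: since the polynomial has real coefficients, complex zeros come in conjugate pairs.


The zeros of p are: (-1 + 2i), (-1 - 2i), 3, -1.
Their magnitudes are: 2.236, 2.236, 3, 1.
Zeros with |z| < R = 2.0: -1.
Count = 1.
By the argument principle, (1/2πi) ∮_{|z|=R} p'(z)/p(z) dz equals exactly this count.

Number of zeros inside |z| < 2.0: 1.


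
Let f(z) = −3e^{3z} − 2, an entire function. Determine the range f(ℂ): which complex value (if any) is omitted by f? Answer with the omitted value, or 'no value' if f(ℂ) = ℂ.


Little Picard bounds the complement of f(ℂ) to at most one point.
e^{3z} is never zero on ℂ, so -3·e^{3z} takes every value in ℂ ∖ {0}. Adding -2 shifts the range to ℂ ∖ {-2}. Thus f omits exactly the value -2.

Omitted value: -2.


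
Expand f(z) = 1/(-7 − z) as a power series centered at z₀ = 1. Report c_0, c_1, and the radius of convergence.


Let w = z − z₀, so z = z₀ + w.
Then -7 − z = -7 − (z₀ + w) = (-7 − z₀) − w = -8 − w.
f(z) = 1/(-8 − w) = (1/(-8)) · 1/(1 − w/(-8)) = Σ_{n≥0} w^n / (-8)^(n+1).
So c_n = 1/(-8)^(n+1):
  c_0 = 1/(-8)^1 = -1/8.
  c_1 = 1/(-8)^2 = 1/64.
The series is valid for |w/d| < 1, i.e. |z − z₀| < |d|.
Radius of convergence: R = |-7 − z₀| = |-8| = 8 (distance from z₀ to the singularity z = -7).

c_0 = -1/8, c_1 = 1/64; R = 8.


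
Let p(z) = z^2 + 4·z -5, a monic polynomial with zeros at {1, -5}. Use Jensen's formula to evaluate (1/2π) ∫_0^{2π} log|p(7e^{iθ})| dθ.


Zeros: -5, 1; r = 7.
Inside |z| < r: -5, 1. Outside (|z| ≥ r): ∅.
p(0) = -5, so log|p(0)| = log(5) = 1.6094.
Apply Jensen: I(r) = log|p(0)| + Σ_k log(r/|z_k|), summed over zeros inside |z| < r.
  log(r/|z_k|) for z_k = 1: log(7/1) = 1.9459
  log(r/|z_k|) for z_k = -5: log(7/5) = 0.3365
Sum over inside zeros: 2.2824.
I(r) = log|p(0)| + (inside sum) = 1.6094 + 2.2824 = 3.8918.
Closed form (all zeros inside, monic): I(r) = n·log(r) = 2·log(7) = 3.8918. ✓

I(r) ≈ 3.8918.


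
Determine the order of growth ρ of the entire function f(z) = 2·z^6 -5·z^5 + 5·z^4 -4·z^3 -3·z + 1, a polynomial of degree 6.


|f(z)| ≤ Σ|c_k|·r^k = O(r^6) as r → ∞. Polynomial growth is O(e^{r^ε}) for every ε > 0 (since r^6/e^{r^ε} → 0), so ρ ≤ ε for all ε > 0, i.e. ρ = 0. Every nonconstant polynomial has order 0.
Therefore ρ = 0.

Order ρ = 0.


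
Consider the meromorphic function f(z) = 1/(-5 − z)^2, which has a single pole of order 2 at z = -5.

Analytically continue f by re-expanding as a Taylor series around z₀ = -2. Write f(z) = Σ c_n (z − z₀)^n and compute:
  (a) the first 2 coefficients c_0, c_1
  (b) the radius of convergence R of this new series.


Let w = z − z₀, so z = z₀ + w.
Then -5 − z = -5 − (z₀ + w) = (-5 − z₀) − w = -3 − w.
f(z) = 1/(-3 − w)^2 = (1/(-3)^2) · (1 − w/(-3))^{−2}.
By the binomial series (1−u)^{−2} = Σ_{n≥0} C(n+1, 1) u^n for |u|<1, with u = w/(-3):
  c_n = C(n+1, 1) / (-3)^(n+2).
  c_0 = 1/(-3)^2 = 1/9.
  c_1 = 2/(-3)^3 = -2/27.
The series is valid for |w/d| < 1, i.e. |z − z₀| < |d|.
Radius of convergence: R = |-5 − z₀| = |-3| = 3 (distance from z₀ to the singularity z = -5).

c_0 = 1/9, c_1 = -2/27; R = 3.


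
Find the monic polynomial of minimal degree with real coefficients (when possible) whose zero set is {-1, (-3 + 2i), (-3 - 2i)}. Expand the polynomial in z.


The polynomial is p(z) = ∏_{α ∈ S} (z − α), where S = {-1, (-3 + 2i), (-3 - 2i)}.
Expanding the product yields: p(z) = z^3 + 7·z^2 + 19·z + 13.
Note conjugate pairs combine to real quadratics: (z − (-3+2i))(z − (-3−2i)) = z² + 6z + 13.
The resulting polynomial has degree 3 and real coefficients as required.

p(z) = z^3 + 7·z^2 + 19·z + 13.


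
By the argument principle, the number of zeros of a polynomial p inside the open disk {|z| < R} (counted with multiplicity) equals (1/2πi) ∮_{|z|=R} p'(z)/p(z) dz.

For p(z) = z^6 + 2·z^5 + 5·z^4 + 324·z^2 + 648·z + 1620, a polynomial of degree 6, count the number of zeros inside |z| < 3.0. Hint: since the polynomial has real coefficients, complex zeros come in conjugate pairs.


The zeros of p are: (3 + 3i), (3 - 3i), (-3 + 3i), (-3 - 3i), (-1 + 2i), (-1 - 2i).
Their magnitudes are: 4.243, 4.243, 4.243, 4.243, 2.236, 2.236.
Zeros with |z| < R = 3.0: (-1 + 2i), (-1 - 2i).
Count = 2.
By the argument principle, (1/2πi) ∮_{|z|=R} p'(z)/p(z) dz equals exactly this count.

Number of zeros inside |z| < 3.0: 2.


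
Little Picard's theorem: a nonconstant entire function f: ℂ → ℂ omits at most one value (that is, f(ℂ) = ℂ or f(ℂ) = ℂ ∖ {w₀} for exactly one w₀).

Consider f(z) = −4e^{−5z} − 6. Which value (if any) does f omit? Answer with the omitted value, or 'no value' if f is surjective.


Little Picard bounds the complement of f(ℂ) to at most one point.
e^{−5z} is never zero on ℂ, so -4·e^{−5z} takes every value in ℂ ∖ {0}. Adding -6 shifts the range to ℂ ∖ {-6}. Thus f omits exactly the value -6.

Omitted value: -6.


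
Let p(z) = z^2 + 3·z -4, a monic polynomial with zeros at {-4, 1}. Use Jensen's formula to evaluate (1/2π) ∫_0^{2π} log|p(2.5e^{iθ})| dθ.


Zeros: -4, 1; r = 2.5.
Inside |z| < r: 1. Outside (|z| ≥ r): -4.
p(0) = -4, so log|p(0)| = log(4) = 1.3863.
Apply Jensen: I(r) = log|p(0)| + Σ_k log(r/|z_k|), summed over zeros inside |z| < r.
  log(r/|z_k|) for z_k = 1: log(2.5/1) = 0.9163
  Outside zeros (-4) contribute nothing to the Jensen sum.
Sum over inside zeros: 0.9163.
I(r) = log|p(0)| + (inside sum) = 1.3863 + 0.9163 = 2.3026.
Note: since some zeros are outside |z| ≤ r, the simplified n·log(r) form does NOT apply — only the inside zeros contribute.

I(r) ≈ 2.3026.


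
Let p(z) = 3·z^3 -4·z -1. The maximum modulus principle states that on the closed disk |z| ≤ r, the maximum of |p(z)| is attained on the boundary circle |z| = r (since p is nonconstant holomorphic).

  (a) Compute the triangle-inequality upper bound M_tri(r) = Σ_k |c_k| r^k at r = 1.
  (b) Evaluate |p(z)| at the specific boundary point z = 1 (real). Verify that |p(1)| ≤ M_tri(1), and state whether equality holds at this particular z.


Coefficients: c_0 = -1, c_1 = -4, c_2 = 0, c_3 = 3. Radius r = 1.
Part (a). Triangle bound: M_tri(r) = Σ_k |c_k| r^k
  = |-1|·1^0 + |-4|·1^1 + |0|·1^2 + |3|·1^3
  = 1 + 4 + 0 + 3 = 8.
This bounds M(r) := max_{|z|=r} |p(z)| from above; equality holds iff all terms c_k z^k can be made to align in phase at a single z on |z|=r.
Part (b). At z = 1 (real, on the circle |z| = r):
  p(1) = (-1)·1^0 + (-4)·1^1 + (0)·1^2 + (3)·1^3 = -2.
  |p(1)| = 2.
Check: |p(1)| = 2 ≤ 8 = M_tri(1). ✓ Equality does not hold at z = 1 (the coefficients have mixed signs, so the terms do not all align in phase there).

M_tri(1) = 8; |p(1)| = 2; equality at z=1: no.


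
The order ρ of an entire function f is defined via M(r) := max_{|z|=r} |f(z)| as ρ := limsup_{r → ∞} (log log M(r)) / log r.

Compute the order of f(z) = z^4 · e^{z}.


M(r) = max_{|z|=r} |1|·|z|^4·|e^{z}| = 1·r^4 · e^{1r^1} (the factors attain their maxima compatibly on |z|=r). Then log M(r) = log 1 + 4·log r + 1r^1, dominated by the last term, so log log M(r) ~ 1·log r. The polynomial factor 1z^4 contributes only a log r term and does not affect the order. ρ = 1.
Therefore ρ = 1.

Order ρ = 1.


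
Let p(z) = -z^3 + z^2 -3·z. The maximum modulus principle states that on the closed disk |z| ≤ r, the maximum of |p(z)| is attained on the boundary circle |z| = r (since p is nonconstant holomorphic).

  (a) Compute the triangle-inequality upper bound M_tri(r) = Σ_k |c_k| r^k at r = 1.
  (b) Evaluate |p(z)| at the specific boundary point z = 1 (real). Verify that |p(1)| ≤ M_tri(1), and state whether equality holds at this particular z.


Coefficients: c_0 = 0, c_1 = -3, c_2 = 1, c_3 = -1. Radius r = 1.
Part (a). Triangle bound: M_tri(r) = Σ_k |c_k| r^k
  = |0|·1^0 + |-3|·1^1 + |1|·1^2 + |-1|·1^3
  = 0 + 3 + 1 + 1 = 5.
This bounds M(r) := max_{|z|=r} |p(z)| from above; equality holds iff all terms c_k z^k can be made to align in phase at a single z on |z|=r.
Part (b). At z = 1 (real, on the circle |z| = r):
  p(1) = (0)·1^0 + (-3)·1^1 + (1)·1^2 + (-1)·1^3 = -3.
  |p(1)| = 3.
Check: |p(1)| = 3 ≤ 5 = M_tri(1). ✓ Equality does not hold at z = 1 (the coefficients have mixed signs, so the terms do not all align in phase there).

M_tri(1) = 5; |p(1)| = 3; equality at z=1: no.


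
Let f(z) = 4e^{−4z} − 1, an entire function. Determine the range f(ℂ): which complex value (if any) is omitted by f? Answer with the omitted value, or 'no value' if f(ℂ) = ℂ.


Little Picard bounds the complement of f(ℂ) to at most one point.
e^{−4z} is never zero on ℂ, so 4·e^{−4z} takes every value in ℂ ∖ {0}. Adding -1 shifts the range to ℂ ∖ {-1}. Thus f omits exactly the value -1.

Omitted value: -1.


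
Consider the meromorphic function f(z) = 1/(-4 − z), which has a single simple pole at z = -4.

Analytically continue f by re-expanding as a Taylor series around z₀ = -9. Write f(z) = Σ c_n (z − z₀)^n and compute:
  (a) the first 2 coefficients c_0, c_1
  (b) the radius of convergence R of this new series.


Let w = z − z₀, so z = z₀ + w.
Then -4 − z = -4 − (z₀ + w) = (-4 − z₀) − w = 5 − w.
f(z) = 1/(5 − w) = (1/(5)) · 1/(1 − w/(5)) = Σ_{n≥0} w^n / (5)^(n+1).
So c_n = 1/(5)^(n+1):
  c_0 = 1/(5)^1 = 1/5.
  c_1 = 1/(5)^2 = 1/25.
The series is valid for |w/d| < 1, i.e. |z − z₀| < |d|.
Radius of convergence: R = |-4 − z₀| = |5| = 5 (distance from z₀ to the singularity z = -4).

c_0 = 1/5, c_1 = 1/25; R = 5.


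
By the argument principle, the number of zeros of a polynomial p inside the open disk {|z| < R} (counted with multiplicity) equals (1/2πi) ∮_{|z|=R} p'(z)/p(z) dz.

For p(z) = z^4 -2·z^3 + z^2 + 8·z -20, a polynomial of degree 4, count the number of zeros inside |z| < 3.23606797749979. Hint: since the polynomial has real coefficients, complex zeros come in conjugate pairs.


The zeros of p are: 2, -2, (1 + 2i), (1 - 2i).
Their magnitudes are: 2, 2, 2.236, 2.236.
Zeros with |z| < R = 3.23606797749979: 2, -2, (1 + 2i), (1 - 2i).
Count = 4.
By the argument principle, (1/2πi) ∮_{|z|=R} p'(z)/p(z) dz equals exactly this count.

Number of zeros inside |z| < 3.23606797749979: 4.


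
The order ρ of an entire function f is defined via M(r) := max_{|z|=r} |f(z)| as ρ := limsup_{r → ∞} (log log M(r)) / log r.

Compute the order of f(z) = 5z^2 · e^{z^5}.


M(r) = max_{|z|=r} |5|·|z|^2·|e^{z^5}| = 5·r^2 · e^{1r^5} (the factors attain their maxima compatibly on |z|=r). Then log M(r) = log 5 + 2·log r + 1r^5, dominated by the last term, so log log M(r) ~ 5·log r. The polynomial factor 5z^2 contributes only a log r term and does not affect the order. ρ = 5.
Therefore ρ = 5.

Order ρ = 5.


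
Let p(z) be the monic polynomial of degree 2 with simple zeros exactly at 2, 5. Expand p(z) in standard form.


The polynomial is p(z) = ∏_{α ∈ S} (z − α), where S = {2, 5}.
Expanding the product yields: p(z) = z^2 -7·z + 10.
The resulting polynomial has degree 2 and real coefficients as required.

p(z) = z^2 -7·z + 10.


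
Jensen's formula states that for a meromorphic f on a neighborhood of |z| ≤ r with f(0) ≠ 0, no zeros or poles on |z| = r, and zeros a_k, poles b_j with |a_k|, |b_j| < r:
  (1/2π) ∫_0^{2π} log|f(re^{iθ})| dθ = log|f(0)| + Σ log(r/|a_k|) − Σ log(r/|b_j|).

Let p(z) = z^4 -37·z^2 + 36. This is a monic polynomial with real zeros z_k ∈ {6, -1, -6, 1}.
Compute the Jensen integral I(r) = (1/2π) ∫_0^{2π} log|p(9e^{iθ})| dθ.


Zeros: -6, -1, 1, 6; r = 9.
Inside |z| < r: -6, -1, 1, 6. Outside (|z| ≥ r): ∅.
p(0) = 36, so log|p(0)| = log(36) = 3.5835.
Apply Jensen: I(r) = log|p(0)| + Σ_k log(r/|z_k|), summed over zeros inside |z| < r.
  log(r/|z_k|) for z_k = 6: log(9/6) = 0.4055
  log(r/|z_k|) for z_k = -1: log(9/1) = 2.1972
  log(r/|z_k|) for z_k = -6: log(9/6) = 0.4055
  log(r/|z_k|) for z_k = 1: log(9/1) = 2.1972
Sum over inside zeros: 5.2054.
I(r) = log|p(0)| + (inside sum) = 3.5835 + 5.2054 = 8.7889.
Closed form (all zeros inside, monic): I(r) = n·log(r) = 4·log(9) = 8.7889. ✓

I(r) ≈ 8.7889.


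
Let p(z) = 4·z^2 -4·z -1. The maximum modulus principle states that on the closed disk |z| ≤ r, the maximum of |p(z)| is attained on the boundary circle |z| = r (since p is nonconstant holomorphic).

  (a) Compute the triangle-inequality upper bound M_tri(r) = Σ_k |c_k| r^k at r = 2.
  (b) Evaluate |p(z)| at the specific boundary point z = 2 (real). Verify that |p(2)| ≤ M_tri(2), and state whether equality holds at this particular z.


Coefficients: c_0 = -1, c_1 = -4, c_2 = 4. Radius r = 2.
Part (a). Triangle bound: M_tri(r) = Σ_k |c_k| r^k
  = |-1|·2^0 + |-4|·2^1 + |4|·2^2
  = 1 + 8 + 16 = 25.
This bounds M(r) := max_{|z|=r} |p(z)| from above; equality holds iff all terms c_k z^k can be made to align in phase at a single z on |z|=r.
Part (b). At z = 2 (real, on the circle |z| = r):
  p(2) = (-1)·2^0 + (-4)·2^1 + (4)·2^2 = 7.
  |p(2)| = 7.
Check: |p(2)| = 7 ≤ 25 = M_tri(2). ✓ Equality does not hold at z = 2 (the coefficients have mixed signs, so the terms do not all align in phase there).

M_tri(2) = 25; |p(2)| = 7; equality at z=2: no.


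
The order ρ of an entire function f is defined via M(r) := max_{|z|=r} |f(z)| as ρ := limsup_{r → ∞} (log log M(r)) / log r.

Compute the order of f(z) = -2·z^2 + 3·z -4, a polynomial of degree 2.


|f(z)| ≤ Σ|c_k|·r^k = O(r^2) as r → ∞. Polynomial growth is O(e^{r^ε}) for every ε > 0 (since r^2/e^{r^ε} → 0), so ρ ≤ ε for all ε > 0, i.e. ρ = 0. Every nonconstant polynomial has order 0.
Therefore ρ = 0.

Order ρ = 0.


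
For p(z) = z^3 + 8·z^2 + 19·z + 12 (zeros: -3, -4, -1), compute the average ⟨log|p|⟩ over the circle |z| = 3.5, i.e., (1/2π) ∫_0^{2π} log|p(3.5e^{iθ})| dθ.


Zeros: -4, -3, -1; r = 3.5.
Inside |z| < r: -3, -1. Outside (|z| ≥ r): -4.
p(0) = 12, so log|p(0)| = log(12) = 2.4849.
Apply Jensen: I(r) = log|p(0)| + Σ_k log(r/|z_k|), summed over zeros inside |z| < r.
  log(r/|z_k|) for z_k = -3: log(3.5/3) = 0.1542
  log(r/|z_k|) for z_k = -1: log(3.5/1) = 1.2528
  Outside zeros (-4) contribute nothing to the Jensen sum.
Sum over inside zeros: 1.4069.
I(r) = log|p(0)| + (inside sum) = 2.4849 + 1.4069 = 3.8918.
Note: since some zeros are outside |z| ≤ r, the simplified n·log(r) form does NOT apply — only the inside zeros contribute.

I(r) ≈ 3.8918.


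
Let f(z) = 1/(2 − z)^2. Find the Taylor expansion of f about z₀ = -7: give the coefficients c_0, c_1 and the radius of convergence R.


Let w = z − z₀, so z = z₀ + w.
Then 2 − z = 2 − (z₀ + w) = (2 − z₀) − w = 9 − w.
f(z) = 1/(9 − w)^2 = (1/(9)^2) · (1 − w/(9))^{−2}.
By the binomial series (1−u)^{−2} = Σ_{n≥0} C(n+1, 1) u^n for |u|<1, with u = w/(9):
  c_n = C(n+1, 1) / (9)^(n+2).
  c_0 = 1/(9)^2 = 1/81.
  c_1 = 2/(9)^3 = 2/729.
The series is valid for |w/d| < 1, i.e. |z − z₀| < |d|.
Radius of convergence: R = |2 − z₀| = |9| = 9 (distance from z₀ to the singularity z = 2).

c_0 = 1/81, c_1 = 2/729; R = 9.


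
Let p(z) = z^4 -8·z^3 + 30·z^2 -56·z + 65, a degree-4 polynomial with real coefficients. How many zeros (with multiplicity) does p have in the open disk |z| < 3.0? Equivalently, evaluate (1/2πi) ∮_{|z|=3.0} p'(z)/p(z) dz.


The zeros of p are: (1 + 2i), (1 - 2i), (3 + 2i), (3 - 2i).
Their magnitudes are: 2.236, 2.236, 3.606, 3.606.
Zeros with |z| < R = 3.0: (1 + 2i), (1 - 2i).
Count = 2.
By the argument principle, (1/2πi) ∮_{|z|=R} p'(z)/p(z) dz equals exactly this count.

Number of zeros inside |z| < 3.0: 2.


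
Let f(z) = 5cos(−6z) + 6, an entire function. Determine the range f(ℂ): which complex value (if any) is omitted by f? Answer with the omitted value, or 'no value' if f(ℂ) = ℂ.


Little Picard bounds the complement of f(ℂ) to at most one point.
cos is entire and surjective onto ℂ: for every w ∈ ℂ, cos(ζ) = w has a solution ζ ∈ ℂ (e.g., via the complex inverse arccos). With ζ = −6z this gives z = ζ/(-6). Then 5·cos(−6z) takes every value in 5·ℂ = ℂ, and adding 6 is a bijection of ℂ. So f is surjective and omits no value. (Note: only on the real line is cos bounded by [−1, 1].)

Omitted value: no value.


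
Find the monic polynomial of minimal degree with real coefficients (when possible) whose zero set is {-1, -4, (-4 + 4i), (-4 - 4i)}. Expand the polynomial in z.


The polynomial is p(z) = ∏_{α ∈ S} (z − α), where S = {-1, -4, (-4 + 4i), (-4 - 4i)}.
Expanding the product yields: p(z) = z^4 + 13·z^3 + 76·z^2 + 192·z + 128.
Note conjugate pairs combine to real quadratics: (z − (-4+4i))(z − (-4−4i)) = z² + 8z + 32.
The resulting polynomial has degree 4 and real coefficients as required.

p(z) = z^4 + 13·z^3 + 76·z^2 + 192·z + 128.


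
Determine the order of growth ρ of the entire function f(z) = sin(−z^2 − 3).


Write sin(w) = (e^{iw} ± e^{−iw})/(2 or 2i), so |sin(w)| ≤ e^{|w|}. With w = −z^2 − 3, |w| ≤ 1r^2 + 3 on |z|=r, giving M(r) ≤ e^{1r^2 + 3} and ρ ≤ 2. For the lower bound, choose z on |z|=r with -1z^2 purely imaginary of modulus 1r^2; then |sin(−z^2 − 3)| grows like e^{1r^2}/2, so ρ ≥ 2. Hence ρ = 2.
Therefore ρ = 2.

Order ρ = 2.


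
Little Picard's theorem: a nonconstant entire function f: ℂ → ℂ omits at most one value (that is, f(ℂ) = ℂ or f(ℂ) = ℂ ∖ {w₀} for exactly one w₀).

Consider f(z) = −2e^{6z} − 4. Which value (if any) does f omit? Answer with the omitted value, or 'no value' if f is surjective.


Little Picard bounds the complement of f(ℂ) to at most one point.
e^{6z} is never zero on ℂ, so -2·e^{6z} takes every value in ℂ ∖ {0}. Adding -4 shifts the range to ℂ ∖ {-4}. Thus f omits exactly the value -4.

Omitted value: -4.


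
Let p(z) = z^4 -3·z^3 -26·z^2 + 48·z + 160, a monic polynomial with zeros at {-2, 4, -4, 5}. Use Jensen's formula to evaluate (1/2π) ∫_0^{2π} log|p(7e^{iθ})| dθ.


Zeros: -4, -2, 4, 5; r = 7.
Inside |z| < r: -4, -2, 4, 5. Outside (|z| ≥ r): ∅.
p(0) = 160, so log|p(0)| = log(160) = 5.0752.
Apply Jensen: I(r) = log|p(0)| + Σ_k log(r/|z_k|), summed over zeros inside |z| < r.
  log(r/|z_k|) for z_k = -2: log(7/2) = 1.2528
  log(r/|z_k|) for z_k = 4: log(7/4) = 0.5596
  log(r/|z_k|) for z_k = -4: log(7/4) = 0.5596
  log(r/|z_k|) for z_k = 5: log(7/5) = 0.3365
Sum over inside zeros: 2.7085.
I(r) = log|p(0)| + (inside sum) = 5.0752 + 2.7085 = 7.7836.
Closed form (all zeros inside, monic): I(r) = n·log(r) = 4·log(7) = 7.7836. ✓

I(r) ≈ 7.7836.


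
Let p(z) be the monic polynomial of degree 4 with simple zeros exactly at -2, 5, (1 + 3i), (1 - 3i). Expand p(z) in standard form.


The polynomial is p(z) = ∏_{α ∈ S} (z − α), where S = {-2, 5, (1 + 3i), (1 - 3i)}.
Expanding the product yields: p(z) = z^4 -5·z^3 + 6·z^2 -10·z -100.
Note conjugate pairs combine to real quadratics: (z − (1+3i))(z − (1−3i)) = z² − 2z + 10.
The resulting polynomial has degree 4 and real coefficients as required.

p(z) = z^4 -5·z^3 + 6·z^2 -10·z -100.


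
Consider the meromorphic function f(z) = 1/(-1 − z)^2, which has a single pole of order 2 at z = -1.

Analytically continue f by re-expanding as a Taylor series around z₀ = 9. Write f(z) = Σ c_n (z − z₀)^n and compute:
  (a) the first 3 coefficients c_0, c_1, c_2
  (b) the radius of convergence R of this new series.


Let w = z − z₀, so z = z₀ + w.
Then -1 − z = -1 − (z₀ + w) = (-1 − z₀) − w = -10 − w.
f(z) = 1/(-10 − w)^2 = (1/(-10)^2) · (1 − w/(-10))^{−2}.
By the binomial series (1−u)^{−2} = Σ_{n≥0} C(n+1, 1) u^n for |u|<1, with u = w/(-10):
  c_n = C(n+1, 1) / (-10)^(n+2).
  c_0 = 1/(-10)^2 = 1/100.
  c_1 = 2/(-10)^3 = -1/500.
  c_2 = 3/(-10)^4 = 3/10000.
The series is valid for |w/d| < 1, i.e. |z − z₀| < |d|.
Radius of convergence: R = |-1 − z₀| = |-10| = 10 (distance from z₀ to the singularity z = -1).

c_0 = 1/100, c_1 = -1/500, c_2 = 3/10000; R = 10.


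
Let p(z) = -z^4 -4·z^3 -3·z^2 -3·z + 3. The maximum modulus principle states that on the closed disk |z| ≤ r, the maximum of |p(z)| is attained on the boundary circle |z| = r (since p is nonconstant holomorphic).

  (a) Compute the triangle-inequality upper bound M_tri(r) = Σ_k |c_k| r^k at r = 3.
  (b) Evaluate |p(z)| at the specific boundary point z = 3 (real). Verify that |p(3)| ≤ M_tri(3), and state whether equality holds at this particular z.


Coefficients: c_0 = 3, c_1 = -3, c_2 = -3, c_3 = -4, c_4 = -1. Radius r = 3.
Part (a). Triangle bound: M_tri(r) = Σ_k |c_k| r^k
  = |3|·3^0 + |-3|·3^1 + |-3|·3^2 + |-4|·3^3 + |-1|·3^4
  = 3 + 9 + 27 + 108 + 81 = 228.
This bounds M(r) := max_{|z|=r} |p(z)| from above; equality holds iff all terms c_k z^k can be made to align in phase at a single z on |z|=r.
Part (b). At z = 3 (real, on the circle |z| = r):
  p(3) = (3)·3^0 + (-3)·3^1 + (-3)·3^2 + (-4)·3^3 + (-1)·3^4 = -222.
  |p(3)| = 222.
Check: |p(3)| = 222 ≤ 228 = M_tri(3). ✓ Equality does not hold at z = 3 (the coefficients have mixed signs, so the terms do not all align in phase there).

M_tri(3) = 228; |p(3)| = 222; equality at z=3: no.


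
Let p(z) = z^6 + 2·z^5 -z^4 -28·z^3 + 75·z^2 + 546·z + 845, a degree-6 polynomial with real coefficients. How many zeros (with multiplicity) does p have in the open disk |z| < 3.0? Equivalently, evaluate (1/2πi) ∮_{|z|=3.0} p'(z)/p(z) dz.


The zeros of p are: (-2 + 3i), (-2 - 3i), (3 + 2i), (3 - 2i), (-2 + 1i), (-2 - 1i).
Their magnitudes are: 3.606, 3.606, 3.606, 3.606, 2.236, 2.236.
Zeros with |z| < R = 3.0: (-2 + 1i), (-2 - 1i).
Count = 2.
By the argument principle, (1/2πi) ∮_{|z|=R} p'(z)/p(z) dz equals exactly this count.

Number of zeros inside |z| < 3.0: 2.
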